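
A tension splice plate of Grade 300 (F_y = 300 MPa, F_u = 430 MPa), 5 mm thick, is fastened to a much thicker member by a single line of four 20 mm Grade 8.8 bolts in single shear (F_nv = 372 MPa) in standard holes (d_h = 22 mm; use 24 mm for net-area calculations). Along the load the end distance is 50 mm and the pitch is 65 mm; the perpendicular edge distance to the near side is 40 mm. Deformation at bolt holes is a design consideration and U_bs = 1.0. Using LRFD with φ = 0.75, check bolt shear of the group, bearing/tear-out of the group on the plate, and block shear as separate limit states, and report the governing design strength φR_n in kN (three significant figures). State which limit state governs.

Bolt shear: A_b = π·20²/4 = 314.2 mm²; R_n = 372 × 314.2 × 4 × 1 / 1000 = 467.5 kN → 0.75 × 467.5 = 351 kN.
Bearing: edge l_c = 39, r_n = 100.6 kN; interior l_c = 43, r_n = 103.2 kN; R_n = 100.6 + 3·103.2 = 410.2 kN → 308 kN.
Block shear: A_gv = 1225, A_nv = 805, A_nt = 140 mm²; R_n = min(0.6F_uA_nv, 0.6F_yA_gv) + U_bs·F_u·A_nt = 267.9 kN → 201 kN.
Block shear governs: 201 kN.

201 kN (block shear governs)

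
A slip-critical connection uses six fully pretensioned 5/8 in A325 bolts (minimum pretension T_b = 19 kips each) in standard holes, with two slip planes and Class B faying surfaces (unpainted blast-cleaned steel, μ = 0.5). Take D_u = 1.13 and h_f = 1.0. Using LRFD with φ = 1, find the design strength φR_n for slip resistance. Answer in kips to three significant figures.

129 kips

R_n = μ · D_u · h_f · T_b · n_s · n_b = 0.5 × 1.13 × 1.0 × 19 × 2 × 6 = 128.8 kips.
Design strength φR_n = 1 × 128.8 = 129 kips.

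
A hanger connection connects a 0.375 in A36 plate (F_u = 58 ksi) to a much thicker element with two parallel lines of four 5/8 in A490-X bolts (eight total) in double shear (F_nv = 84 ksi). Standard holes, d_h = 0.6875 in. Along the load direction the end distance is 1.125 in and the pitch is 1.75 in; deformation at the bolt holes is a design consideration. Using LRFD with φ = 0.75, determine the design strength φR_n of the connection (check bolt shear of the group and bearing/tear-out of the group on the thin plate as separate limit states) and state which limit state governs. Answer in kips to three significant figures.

155 kips (bearing governs)

Bolt shear: A_b = π·0.625²/4 = 0.3068 in²; R_n = 84 × 0.3068 × 8 × 2 = 412.3 kips → 0.75 × 412.3 = 309 kips.
Bearing (1.2 l_c t F_u ≤ 2.4 d t F_u): upper limit = 2.4·0.625·0.375·58 = 32.62 kips.
  Edge l_c = 1.125 − 0.6875/2 = 0.7812 → r_n = 20.39 kips; interior l_c = 1.75 − 0.6875 = 1.062 → r_n = 27.73 kips.
  R_n,bearing = 2·20.39 + 6·27.73 = 207.2 kips → 0.75 × 207.2 = 155 kips.
Bearing governs: 155 kips.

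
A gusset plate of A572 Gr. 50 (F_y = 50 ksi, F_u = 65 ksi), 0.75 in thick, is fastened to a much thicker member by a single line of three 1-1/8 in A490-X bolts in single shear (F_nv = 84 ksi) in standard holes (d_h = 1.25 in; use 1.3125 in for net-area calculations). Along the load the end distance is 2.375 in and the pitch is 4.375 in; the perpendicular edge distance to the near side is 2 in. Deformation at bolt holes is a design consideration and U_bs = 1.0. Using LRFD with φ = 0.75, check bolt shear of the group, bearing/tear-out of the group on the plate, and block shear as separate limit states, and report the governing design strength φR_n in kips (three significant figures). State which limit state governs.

188 kips (bolt shear governs)

Bolt shear: A_b = π·1.125²/4 = 0.994 in²; R_n = 84 × 0.994 × 3 × 1 = 250.5 kips → 0.75 × 250.5 = 188 kips.
Bearing: edge l_c = 1.75, r_n = 102.4 kips; interior l_c = 3.125, r_n = 131.6 kips; R_n = 102.4 + 2·131.6 = 365.6 kips → 274 kips.
Block shear: A_gv = 8.344, A_nv = 5.883, A_nt = 1.008 in²; R_n = min(0.6F_uA_nv, 0.6F_yA_gv) + U_bs·F_u·A_nt = 294.9 kips → 221 kips.
Bolt shear governs: 188 kips.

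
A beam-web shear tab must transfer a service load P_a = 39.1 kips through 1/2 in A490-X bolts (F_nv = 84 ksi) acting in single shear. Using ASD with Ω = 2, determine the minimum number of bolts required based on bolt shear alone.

A_b = π·0.5²/4 = 0.1963 in².
Per-bolt allowable strength R_n/Ω = 84 × 0.1963 × 1 / 2 = 8.247 kips.
n ≥ 39.1 / 8.247 = 4.741 → use 5 bolts.

5 bolts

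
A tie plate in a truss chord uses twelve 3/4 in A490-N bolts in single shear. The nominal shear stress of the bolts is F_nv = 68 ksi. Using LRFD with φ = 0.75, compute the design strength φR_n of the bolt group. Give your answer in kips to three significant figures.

A_b = π × 0.75² / 4 = 0.4418 in².
R_n = F_nv · A_b · n · n_s = 68 × 0.4418 × 12 × 1 = 360.5 kips.
Design strength φR_n = 0.75 × 360.5 = 270 kips.

270 kips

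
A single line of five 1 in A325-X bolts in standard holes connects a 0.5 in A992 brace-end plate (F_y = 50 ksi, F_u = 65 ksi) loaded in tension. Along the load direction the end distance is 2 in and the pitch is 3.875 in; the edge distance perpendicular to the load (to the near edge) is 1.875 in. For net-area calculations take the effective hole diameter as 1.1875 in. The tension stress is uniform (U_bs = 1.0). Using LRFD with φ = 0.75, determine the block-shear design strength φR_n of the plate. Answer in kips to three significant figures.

209 kips

Shear plane L_v = 2 + 4·3.875 = 17.5 in; A_gv = 17.5 × 0.5 = 8.75 in².
A_nv = (17.5 − 4.5·1.1875) × 0.5 = 6.078 in².
A_nt = (1.875 − 0.5·1.1875) × 0.5 = 0.6406 in².
0.6 F_u A_nv = 237 kips; 0.6 F_y A_gv = 262.5 kips → shear rupture governs the shear term.
R_n = 237 + 1.0 × 65 × 0.6406 = 278.7 kips.
Design strength φR_n = 0.75 × 278.7 = 209 kips.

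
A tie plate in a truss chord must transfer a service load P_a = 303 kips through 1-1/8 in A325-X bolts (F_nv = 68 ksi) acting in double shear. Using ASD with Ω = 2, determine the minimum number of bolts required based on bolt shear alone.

A_b = π·1.125²/4 = 0.994 in².
Per-bolt allowable strength R_n/Ω = 68 × 0.994 × 2 / 2 = 67.59 kips.
n ≥ 303 / 67.59 = 4.483 → use 5 bolts.

5 bolts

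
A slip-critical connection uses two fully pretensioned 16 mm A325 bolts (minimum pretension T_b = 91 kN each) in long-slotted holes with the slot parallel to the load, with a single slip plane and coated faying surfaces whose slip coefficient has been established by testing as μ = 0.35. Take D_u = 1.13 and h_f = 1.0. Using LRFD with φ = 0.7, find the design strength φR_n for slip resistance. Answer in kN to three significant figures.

R_n = μ · D_u · h_f · T_b · n_s · n_b = 0.35 × 1.13 × 1.0 × 91 × 1 × 2 = 71.98 kN.
Design strength φR_n = 0.7 × 71.98 = 50.4 kN.

50.4 kN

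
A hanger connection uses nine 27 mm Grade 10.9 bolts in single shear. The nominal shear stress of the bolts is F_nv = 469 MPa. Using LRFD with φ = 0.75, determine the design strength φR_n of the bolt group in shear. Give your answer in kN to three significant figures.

A_b = π × 27² / 4 = 572.6 mm².
R_n = F_nv · A_b · n · n_s = 469 × 572.6 × 9 × 1 / 1000 = 2417 kN.
Design strength φR_n = 0.75 × 2417 = 1810 kN.

1810 kN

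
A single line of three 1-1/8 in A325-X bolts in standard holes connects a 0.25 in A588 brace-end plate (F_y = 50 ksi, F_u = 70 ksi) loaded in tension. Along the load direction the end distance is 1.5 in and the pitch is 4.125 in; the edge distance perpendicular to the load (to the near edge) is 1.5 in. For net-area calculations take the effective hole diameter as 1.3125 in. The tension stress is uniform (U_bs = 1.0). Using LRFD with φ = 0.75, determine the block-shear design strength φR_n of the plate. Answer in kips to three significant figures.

62 kips

Shear plane L_v = 1.5 + 2·4.125 = 9.75 in; A_gv = 9.75 × 0.25 = 2.438 in².
A_nv = (9.75 − 2.5·1.3125) × 0.25 = 1.617 in².
A_nt = (1.5 − 0.5·1.3125) × 0.25 = 0.2109 in².
0.6 F_u A_nv = 67.92 kips; 0.6 F_y A_gv = 73.12 kips → shear rupture governs the shear term.
R_n = 67.92 + 1.0 × 70 × 0.2109 = 82.69 kips.
Design strength φR_n = 0.75 × 82.69 = 62 kips.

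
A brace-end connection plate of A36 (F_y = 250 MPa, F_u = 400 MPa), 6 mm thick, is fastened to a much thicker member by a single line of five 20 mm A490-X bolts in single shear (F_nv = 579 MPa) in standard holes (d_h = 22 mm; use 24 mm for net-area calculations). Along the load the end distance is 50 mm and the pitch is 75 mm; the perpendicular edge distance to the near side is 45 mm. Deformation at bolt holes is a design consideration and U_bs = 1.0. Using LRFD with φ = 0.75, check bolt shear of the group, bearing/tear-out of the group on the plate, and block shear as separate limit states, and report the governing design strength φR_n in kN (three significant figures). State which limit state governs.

Bolt shear: A_b = π·20²/4 = 314.2 mm²; R_n = 579 × 314.2 × 5 × 1 / 1000 = 909.5 kN → 0.75 × 909.5 = 682 kN.
Bearing: edge l_c = 39, r_n = 112.3 kN; interior l_c = 53, r_n = 115.2 kN; R_n = 112.3 + 4·115.2 = 573.1 kN → 430 kN.
Block shear: A_gv = 2100, A_nv = 1452, A_nt = 198 mm²; R_n = min(0.6F_uA_nv, 0.6F_yA_gv) + U_bs·F_u·A_nt = 394.2 kN → 296 kN.
Block shear governs: 296 kN.

296 kN (block shear governs)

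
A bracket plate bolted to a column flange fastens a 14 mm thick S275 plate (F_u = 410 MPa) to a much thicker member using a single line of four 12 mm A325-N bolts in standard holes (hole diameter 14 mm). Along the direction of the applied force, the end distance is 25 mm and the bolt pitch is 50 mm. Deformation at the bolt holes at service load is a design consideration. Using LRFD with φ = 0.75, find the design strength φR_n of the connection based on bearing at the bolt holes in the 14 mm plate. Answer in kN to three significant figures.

465 kN

Per bolt r_n = 1.2 l_c t F_u ≤ 2.4 d t F_u; upper limit = 2.4 × 12 × 14 × 410 / 1000 = 165.3 kN.
Edge bolt: l_c = 25 − 14/2 = 18 mm → 1.2 × 18 × 14 × 410 / 1000 = 124 → r_n = 124 kN.
Interior bolts: l_c = 50 − 14 = 36 mm → 1.2 × 36 × 14 × 410 / 1000 = 248 → r_n = 165.3 kN.
R_n = 1 × 124 + 3 × 165.3 = 619.9 kN.
Design strength φR_n = 0.75 × 619.9 = 465 kN.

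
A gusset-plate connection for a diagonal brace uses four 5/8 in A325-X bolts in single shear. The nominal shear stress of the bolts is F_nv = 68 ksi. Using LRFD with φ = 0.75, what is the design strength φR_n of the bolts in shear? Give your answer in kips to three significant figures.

62.6 kips

A_b = π × 0.625² / 4 = 0.3068 in².
R_n = F_nv · A_b · n · n_s = 68 × 0.3068 × 4 × 1 = 83.45 kips.
Design strength φR_n = 0.75 × 83.45 = 62.6 kips.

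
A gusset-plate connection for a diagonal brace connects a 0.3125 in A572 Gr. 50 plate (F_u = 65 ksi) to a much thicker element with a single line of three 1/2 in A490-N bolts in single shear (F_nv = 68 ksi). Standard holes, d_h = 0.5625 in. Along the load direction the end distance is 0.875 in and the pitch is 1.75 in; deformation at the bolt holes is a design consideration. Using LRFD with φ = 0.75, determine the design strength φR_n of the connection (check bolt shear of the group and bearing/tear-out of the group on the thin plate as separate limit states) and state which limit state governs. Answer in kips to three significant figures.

30 kips (bolt shear governs)

Bolt shear: A_b = π·0.5²/4 = 0.1963 in²; R_n = 68 × 0.1963 × 3 × 1 = 40.06 kips → 0.75 × 40.06 = 30 kips.
Bearing (1.2 l_c t F_u ≤ 2.4 d t F_u): upper limit = 2.4·0.5·0.3125·65 = 24.38 kips.
  Edge l_c = 0.875 − 0.5625/2 = 0.5938 → r_n = 14.47 kips; interior l_c = 1.75 − 0.5625 = 1.188 → r_n = 24.38 kips.
  R_n,bearing = 1·14.47 + 2·24.38 = 63.22 kips → 0.75 × 63.22 = 47.4 kips.
Bolt shear governs: 30 kips.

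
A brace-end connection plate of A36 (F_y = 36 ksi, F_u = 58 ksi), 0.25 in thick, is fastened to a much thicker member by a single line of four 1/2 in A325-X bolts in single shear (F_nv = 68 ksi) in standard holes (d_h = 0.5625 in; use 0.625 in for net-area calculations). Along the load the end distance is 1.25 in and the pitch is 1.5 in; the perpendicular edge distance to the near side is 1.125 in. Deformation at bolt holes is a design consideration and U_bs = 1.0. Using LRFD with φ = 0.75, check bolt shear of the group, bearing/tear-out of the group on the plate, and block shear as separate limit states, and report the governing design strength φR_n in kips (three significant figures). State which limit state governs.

32.1 kips (block shear governs)

Bolt shear: A_b = π·0.5²/4 = 0.1963 in²; R_n = 68 × 0.1963 × 4 × 1 = 53.41 kips → 0.75 × 53.41 = 40.1 kips.
Bearing: edge l_c = 0.9688, r_n = 16.86 kips; interior l_c = 0.9375, r_n = 16.31 kips; R_n = 16.86 + 3·16.31 = 65.79 kips → 49.3 kips.
Block shear: A_gv = 1.438, A_nv = 0.8906, A_nt = 0.2031 in²; R_n = min(0.6F_uA_nv, 0.6F_yA_gv) + U_bs·F_u·A_nt = 42.77 kips → 32.1 kips.
Block shear governs: 32.1 kips.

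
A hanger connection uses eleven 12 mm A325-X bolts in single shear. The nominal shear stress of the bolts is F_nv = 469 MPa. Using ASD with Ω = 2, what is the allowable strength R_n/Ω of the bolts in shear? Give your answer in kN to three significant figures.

A_b = π × 12² / 4 = 113.1 mm².
R_n = F_nv · A_b · n · n_s = 469 × 113.1 × 11 × 1 / 1000 = 583.5 kN.
Allowable strength R_n/Ω = 583.5 / 2 = 292 kN.

292 kN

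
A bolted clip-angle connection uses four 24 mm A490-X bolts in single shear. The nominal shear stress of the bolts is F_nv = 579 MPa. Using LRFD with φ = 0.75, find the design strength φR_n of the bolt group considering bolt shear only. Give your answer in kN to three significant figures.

786 kN

A_b = π × 24² / 4 = 452.4 mm².
R_n = F_nv · A_b · n · n_s = 579 × 452.4 × 4 × 1 / 1000 = 1048 kN.
Design strength φR_n = 0.75 × 1048 = 786 kN.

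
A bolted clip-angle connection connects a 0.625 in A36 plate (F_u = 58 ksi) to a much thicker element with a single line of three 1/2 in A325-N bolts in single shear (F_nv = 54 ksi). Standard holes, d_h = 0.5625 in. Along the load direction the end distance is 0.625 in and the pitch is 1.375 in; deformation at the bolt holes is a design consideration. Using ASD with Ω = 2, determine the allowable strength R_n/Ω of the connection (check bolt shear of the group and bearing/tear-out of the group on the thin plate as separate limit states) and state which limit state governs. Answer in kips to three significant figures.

Bolt shear: A_b = π·0.5²/4 = 0.1963 in²; R_n = 54 × 0.1963 × 3 × 1 = 31.81 kips → 31.81 / 2 = 15.9 kips.
Bearing (1.2 l_c t F_u ≤ 2.4 d t F_u): upper limit = 2.4·0.5·0.625·58 = 43.5 kips.
  Edge l_c = 0.625 − 0.5625/2 = 0.3438 → r_n = 14.95 kips; interior l_c = 1.375 − 0.5625 = 0.8125 → r_n = 35.34 kips.
  R_n,bearing = 1·14.95 + 2·35.34 = 85.64 kips → 85.64 / 2 = 42.8 kips.
Bolt shear governs: 15.9 kips.

15.9 kips (bolt shear governs)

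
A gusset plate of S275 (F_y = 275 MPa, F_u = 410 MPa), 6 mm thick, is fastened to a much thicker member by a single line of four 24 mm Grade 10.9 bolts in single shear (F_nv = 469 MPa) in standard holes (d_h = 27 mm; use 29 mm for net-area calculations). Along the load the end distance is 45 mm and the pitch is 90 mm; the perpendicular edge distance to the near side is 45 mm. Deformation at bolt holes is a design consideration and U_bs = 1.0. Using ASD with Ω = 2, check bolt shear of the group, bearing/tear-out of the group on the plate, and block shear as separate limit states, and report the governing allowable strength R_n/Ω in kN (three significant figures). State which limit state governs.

Bolt shear: A_b = π·24²/4 = 452.4 mm²; R_n = 469 × 452.4 × 4 × 1 / 1000 = 848.7 kN → 848.7 / 2 = 424 kN.
Bearing: edge l_c = 31.5, r_n = 92.99 kN; interior l_c = 63, r_n = 141.7 kN; R_n = 92.99 + 3·141.7 = 518.1 kN → 259 kN.
Block shear: A_gv = 1890, A_nv = 1281, A_nt = 183 mm²; R_n = min(0.6F_uA_nv, 0.6F_yA_gv) + U_bs·F_u·A_nt = 386.9 kN → 193 kN.
Block shear governs: 193 kN.

193 kN (block shear governs)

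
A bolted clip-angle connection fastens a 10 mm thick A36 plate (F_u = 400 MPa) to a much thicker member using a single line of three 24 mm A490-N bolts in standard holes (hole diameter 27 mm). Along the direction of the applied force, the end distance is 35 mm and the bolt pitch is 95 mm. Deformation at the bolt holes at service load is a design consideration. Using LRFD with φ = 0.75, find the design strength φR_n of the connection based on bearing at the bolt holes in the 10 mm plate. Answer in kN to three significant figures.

423 kN

Per bolt r_n = 1.2 l_c t F_u ≤ 2.4 d t F_u; upper limit = 2.4 × 24 × 10 × 400 / 1000 = 230.4 kN.
Edge bolt: l_c = 35 − 27/2 = 21.5 mm → 1.2 × 21.5 × 10 × 400 / 1000 = 103.2 → r_n = 103.2 kN.
Interior bolts: l_c = 95 − 27 = 68 mm → 1.2 × 68 × 10 × 400 / 1000 = 326.4 → r_n = 230.4 kN.
R_n = 1 × 103.2 + 2 × 230.4 = 564 kN.
Design strength φR_n = 0.75 × 564 = 423 kN.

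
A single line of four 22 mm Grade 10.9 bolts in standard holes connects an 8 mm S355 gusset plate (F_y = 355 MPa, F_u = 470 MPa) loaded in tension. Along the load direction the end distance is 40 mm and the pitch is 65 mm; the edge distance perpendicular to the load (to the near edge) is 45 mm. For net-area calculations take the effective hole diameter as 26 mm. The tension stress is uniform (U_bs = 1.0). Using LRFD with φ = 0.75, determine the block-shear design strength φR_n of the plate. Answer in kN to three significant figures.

334 kN

Shear plane L_v = 40 + 3·65 = 235 mm; A_gv = 235 × 8 = 1880 mm².
A_nv = (235 − 3.5·26) × 8 = 1152 mm².
A_nt = (45 − 0.5·26) × 8 = 256 mm².
0.6 F_u A_nv = 324.9 kN; 0.6 F_y A_gv = 400.4 kN → shear rupture governs the shear term.
R_n = 324.9 + 1.0 × 470 × 256 / 1000 = 445.2 kN.
Design strength φR_n = 0.75 × 445.2 = 334 kN.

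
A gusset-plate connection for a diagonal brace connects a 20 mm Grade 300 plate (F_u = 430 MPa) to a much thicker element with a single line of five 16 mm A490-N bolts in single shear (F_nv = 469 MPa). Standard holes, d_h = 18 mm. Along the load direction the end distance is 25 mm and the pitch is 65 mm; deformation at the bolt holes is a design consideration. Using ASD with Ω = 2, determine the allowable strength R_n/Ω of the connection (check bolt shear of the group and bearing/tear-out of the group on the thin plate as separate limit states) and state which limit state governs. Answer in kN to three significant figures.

Bolt shear: A_b = π·16²/4 = 201.1 mm²; R_n = 469 × 201.1 × 5 × 1 / 1000 = 471.5 kN → 471.5 / 2 = 236 kN.
Bearing (1.2 l_c t F_u ≤ 2.4 d t F_u): upper limit = 2.4·16·20·430 / 1000 = 330.2 kN.
  Edge l_c = 25 − 18/2 = 16 → r_n = 165.1 kN; interior l_c = 65 − 18 = 47 → r_n = 330.2 kN.
  R_n,bearing = 1·165.1 + 4·330.2 = 1486 kN → 1486 / 2 = 743 kN.
Bolt shear governs: 236 kN.

236 kN (bolt shear governs)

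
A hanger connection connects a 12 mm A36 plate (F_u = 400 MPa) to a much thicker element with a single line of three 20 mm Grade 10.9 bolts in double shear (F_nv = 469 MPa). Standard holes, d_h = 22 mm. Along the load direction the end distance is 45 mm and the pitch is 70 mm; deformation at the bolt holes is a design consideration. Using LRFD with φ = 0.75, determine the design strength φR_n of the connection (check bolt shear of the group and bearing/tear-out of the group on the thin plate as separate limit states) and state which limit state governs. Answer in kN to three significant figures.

492 kN (bearing governs)

Bolt shear: A_b = π·20²/4 = 314.2 mm²; R_n = 469 × 314.2 × 3 × 2 / 1000 = 884 kN → 0.75 × 884 = 663 kN.
Bearing (1.2 l_c t F_u ≤ 2.4 d t F_u): upper limit = 2.4·20·12·400 / 1000 = 230.4 kN.
  Edge l_c = 45 − 22/2 = 34 → r_n = 195.8 kN; interior l_c = 70 − 22 = 48 → r_n = 230.4 kN.
  R_n,bearing = 1·195.8 + 2·230.4 = 656.6 kN → 0.75 × 656.6 = 492 kN.
Bearing governs: 492 kN.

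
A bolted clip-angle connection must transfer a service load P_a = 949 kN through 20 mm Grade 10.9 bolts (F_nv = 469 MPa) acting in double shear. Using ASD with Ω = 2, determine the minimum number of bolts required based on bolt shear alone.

A_b = π·20²/4 = 314.2 mm².
Per-bolt allowable strength R_n/Ω = 469 × 314.2 × 2 / 1000 / 2 = 147.3 kN.
n ≥ 949 / 147.3 = 6.441 → use 7 bolts.

7 bolts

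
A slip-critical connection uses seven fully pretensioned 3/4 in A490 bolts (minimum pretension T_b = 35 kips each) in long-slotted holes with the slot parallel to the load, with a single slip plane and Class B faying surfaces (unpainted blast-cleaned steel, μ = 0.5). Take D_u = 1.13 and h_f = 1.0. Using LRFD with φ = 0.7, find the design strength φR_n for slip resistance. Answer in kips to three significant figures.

96.9 kips

R_n = μ · D_u · h_f · T_b · n_s · n_b = 0.5 × 1.13 × 1.0 × 35 × 1 × 7 = 138.4 kips.
Design strength φR_n = 0.7 × 138.4 = 96.9 kips.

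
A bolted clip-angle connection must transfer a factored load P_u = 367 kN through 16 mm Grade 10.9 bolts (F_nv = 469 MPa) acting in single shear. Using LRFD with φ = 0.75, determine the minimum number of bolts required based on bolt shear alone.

A_b = π·16²/4 = 201.1 mm².
Per-bolt design strength φR_n = 0.75 × 469 × 201.1 × 1 / 1000 = 70.72 kN.
n ≥ 367 / 70.72 = 5.189 → use 6 bolts.

6 bolts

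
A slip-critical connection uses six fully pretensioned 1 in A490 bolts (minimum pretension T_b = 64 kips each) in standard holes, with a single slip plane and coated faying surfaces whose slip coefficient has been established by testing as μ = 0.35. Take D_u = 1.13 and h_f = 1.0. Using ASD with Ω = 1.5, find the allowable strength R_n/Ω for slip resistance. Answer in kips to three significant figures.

101 kips

R_n = μ · D_u · h_f · T_b · n_s · n_b = 0.35 × 1.13 × 1.0 × 64 × 1 × 6 = 151.9 kips.
Allowable strength R_n/Ω = 151.9 / 1.5 = 101 kips.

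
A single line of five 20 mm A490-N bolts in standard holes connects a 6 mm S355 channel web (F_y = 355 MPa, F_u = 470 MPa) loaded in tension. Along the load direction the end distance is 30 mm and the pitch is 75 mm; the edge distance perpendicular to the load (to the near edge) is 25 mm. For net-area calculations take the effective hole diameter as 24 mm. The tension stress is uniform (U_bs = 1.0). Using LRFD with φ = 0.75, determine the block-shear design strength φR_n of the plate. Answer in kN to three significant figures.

Shear plane L_v = 30 + 4·75 = 330 mm; A_gv = 330 × 6 = 1980 mm².
A_nv = (330 − 4.5·24) × 6 = 1332 mm².
A_nt = (25 − 0.5·24) × 6 = 78 mm².
0.6 F_u A_nv = 375.6 kN; 0.6 F_y A_gv = 421.7 kN → shear rupture governs the shear term.
R_n = 375.6 + 1.0 × 470 × 78 / 1000 = 412.3 kN.
Design strength φR_n = 0.75 × 412.3 = 309 kN.

309 kN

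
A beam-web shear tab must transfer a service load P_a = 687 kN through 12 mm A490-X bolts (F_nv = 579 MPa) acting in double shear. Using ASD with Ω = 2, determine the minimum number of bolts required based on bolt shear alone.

A_b = π·12²/4 = 113.1 mm².
Per-bolt allowable strength R_n/Ω = 579 × 113.1 × 2 / 1000 / 2 = 65.48 kN.
n ≥ 687 / 65.48 = 10.49 → use 11 bolts.

11 bolts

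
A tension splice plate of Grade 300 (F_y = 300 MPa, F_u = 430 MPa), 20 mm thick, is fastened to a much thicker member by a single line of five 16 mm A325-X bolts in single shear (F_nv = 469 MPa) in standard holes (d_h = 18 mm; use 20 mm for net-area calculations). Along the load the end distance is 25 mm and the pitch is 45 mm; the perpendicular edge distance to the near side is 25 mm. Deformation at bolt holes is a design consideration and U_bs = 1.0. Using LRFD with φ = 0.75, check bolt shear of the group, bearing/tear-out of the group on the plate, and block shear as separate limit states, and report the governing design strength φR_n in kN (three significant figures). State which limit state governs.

354 kN (bolt shear governs)

Bolt shear: A_b = π·16²/4 = 201.1 mm²; R_n = 469 × 201.1 × 5 × 1 / 1000 = 471.5 kN → 0.75 × 471.5 = 354 kN.
Bearing: edge l_c = 16, r_n = 165.1 kN; interior l_c = 27, r_n = 278.6 kN; R_n = 165.1 + 4·278.6 = 1280 kN → 960 kN.
Block shear: A_gv = 4100, A_nv = 2300, A_nt = 300 mm²; R_n = min(0.6F_uA_nv, 0.6F_yA_gv) + U_bs·F_u·A_nt = 722.4 kN → 542 kN.
Bolt shear governs: 354 kN.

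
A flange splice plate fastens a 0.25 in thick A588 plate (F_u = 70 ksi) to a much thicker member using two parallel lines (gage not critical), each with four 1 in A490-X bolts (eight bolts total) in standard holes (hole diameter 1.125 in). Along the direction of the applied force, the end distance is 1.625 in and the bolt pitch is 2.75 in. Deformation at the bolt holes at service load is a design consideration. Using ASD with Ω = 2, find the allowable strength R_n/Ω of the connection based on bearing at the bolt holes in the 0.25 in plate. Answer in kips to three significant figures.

Per bolt r_n = 1.2 l_c t F_u ≤ 2.4 d t F_u; upper limit = 2.4 × 1 × 0.25 × 70 = 42 kips.
Edge bolt: l_c = 1.625 − 1.125/2 = 1.062 in → 1.2 × 1.062 × 0.25 × 70 = 22.31 → r_n = 22.31 kips.
Interior bolts: l_c = 2.75 − 1.125 = 1.625 in → 1.2 × 1.625 × 0.25 × 70 = 34.12 → r_n = 34.12 kips.
R_n = 2 × 22.31 + 6 × 34.12 = 249.4 kips.
Allowable strength R_n/Ω = 249.4 / 2 = 125 kips.

125 kips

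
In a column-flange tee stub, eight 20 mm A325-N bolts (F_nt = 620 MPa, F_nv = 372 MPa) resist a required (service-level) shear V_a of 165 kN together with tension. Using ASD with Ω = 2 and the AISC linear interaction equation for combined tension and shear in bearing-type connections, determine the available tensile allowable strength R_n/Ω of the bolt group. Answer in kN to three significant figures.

A_b = π·20²/4 = 314.2 mm²; f_rv = 165 × 1000 / (8 × 314.2) = 65.65 MPa.
F'_nt = 1.3 F_nt − (Ω F_nt / F_nv) f_rv = 1.3·620 − (2·620/372)·65.65 = 587.2 MPa, capped at F_nt → F'_nt = 587.2 MPa.
R_n = F'_nt · A_b · n = 587.2 × 314.2 × 8 / 1000 = 1476 kN.
Allowable strength R_n/Ω = 1476 / 2 = 738 kN.

738 kN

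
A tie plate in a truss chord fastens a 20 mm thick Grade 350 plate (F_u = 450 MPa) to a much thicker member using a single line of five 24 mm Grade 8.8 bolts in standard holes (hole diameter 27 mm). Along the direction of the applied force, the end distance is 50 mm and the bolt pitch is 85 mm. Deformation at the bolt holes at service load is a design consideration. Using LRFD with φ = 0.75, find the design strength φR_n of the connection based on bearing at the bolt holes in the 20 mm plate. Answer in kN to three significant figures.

1850 kN

Per bolt r_n = 1.2 l_c t F_u ≤ 2.4 d t F_u; upper limit = 2.4 × 24 × 20 × 450 / 1000 = 518.4 kN.
Edge bolt: l_c = 50 − 27/2 = 36.5 mm → 1.2 × 36.5 × 20 × 450 / 1000 = 394.2 → r_n = 394.2 kN.
Interior bolts: l_c = 85 − 27 = 58 mm → 1.2 × 58 × 20 × 450 / 1000 = 626.4 → r_n = 518.4 kN.
R_n = 1 × 394.2 + 4 × 518.4 = 2468 kN.
Design strength φR_n = 0.75 × 2468 = 1850 kN.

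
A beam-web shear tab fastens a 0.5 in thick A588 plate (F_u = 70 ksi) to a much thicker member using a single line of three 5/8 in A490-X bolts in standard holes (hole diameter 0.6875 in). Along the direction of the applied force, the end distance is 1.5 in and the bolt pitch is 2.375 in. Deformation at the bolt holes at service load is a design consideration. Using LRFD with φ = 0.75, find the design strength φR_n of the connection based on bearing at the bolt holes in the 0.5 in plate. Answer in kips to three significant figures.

115 kips

Per bolt r_n = 1.2 l_c t F_u ≤ 2.4 d t F_u; upper limit = 2.4 × 0.625 × 0.5 × 70 = 52.5 kips.
Edge bolt: l_c = 1.5 − 0.6875/2 = 1.156 in → 1.2 × 1.156 × 0.5 × 70 = 48.56 → r_n = 48.56 kips.
Interior bolts: l_c = 2.375 − 0.6875 = 1.688 in → 1.2 × 1.688 × 0.5 × 70 = 70.88 → r_n = 52.5 kips.
R_n = 1 × 48.56 + 2 × 52.5 = 153.6 kips.
Design strength φR_n = 0.75 × 153.6 = 115 kips.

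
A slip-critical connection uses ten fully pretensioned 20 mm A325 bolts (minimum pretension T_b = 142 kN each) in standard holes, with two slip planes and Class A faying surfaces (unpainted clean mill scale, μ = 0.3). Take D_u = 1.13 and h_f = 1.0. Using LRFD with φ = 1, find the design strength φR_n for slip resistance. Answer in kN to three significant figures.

963 kN

R_n = μ · D_u · h_f · T_b · n_s · n_b = 0.3 × 1.13 × 1.0 × 142 × 2 × 10 = 962.8 kN.
Design strength φR_n = 1 × 962.8 = 963 kN.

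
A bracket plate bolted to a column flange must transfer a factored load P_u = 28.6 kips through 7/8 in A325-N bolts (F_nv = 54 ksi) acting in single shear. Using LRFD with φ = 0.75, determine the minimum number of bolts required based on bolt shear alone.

A_b = π·0.875²/4 = 0.6013 in².
Per-bolt design strength φR_n = 0.75 × 54 × 0.6013 × 1 = 24.35 kips.
n ≥ 28.6 / 24.35 = 1.174 → use 2 bolts.

2 bolts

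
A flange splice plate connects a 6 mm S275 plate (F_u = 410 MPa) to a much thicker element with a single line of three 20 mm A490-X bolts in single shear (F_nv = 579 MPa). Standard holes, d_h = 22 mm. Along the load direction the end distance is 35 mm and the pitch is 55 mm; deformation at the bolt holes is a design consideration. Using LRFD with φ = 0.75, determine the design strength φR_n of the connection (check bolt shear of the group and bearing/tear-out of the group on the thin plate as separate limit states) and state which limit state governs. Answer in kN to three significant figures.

199 kN (bearing governs)

Bolt shear: A_b = π·20²/4 = 314.2 mm²; R_n = 579 × 314.2 × 3 × 1 / 1000 = 545.7 kN → 0.75 × 545.7 = 409 kN.
Bearing (1.2 l_c t F_u ≤ 2.4 d t F_u): upper limit = 2.4·20·6·410 / 1000 = 118.1 kN.
  Edge l_c = 35 − 22/2 = 24 → r_n = 70.85 kN; interior l_c = 55 − 22 = 33 → r_n = 97.42 kN.
  R_n,bearing = 1·70.85 + 2·97.42 = 265.7 kN → 0.75 × 265.7 = 199 kN.
Bearing governs: 199 kN.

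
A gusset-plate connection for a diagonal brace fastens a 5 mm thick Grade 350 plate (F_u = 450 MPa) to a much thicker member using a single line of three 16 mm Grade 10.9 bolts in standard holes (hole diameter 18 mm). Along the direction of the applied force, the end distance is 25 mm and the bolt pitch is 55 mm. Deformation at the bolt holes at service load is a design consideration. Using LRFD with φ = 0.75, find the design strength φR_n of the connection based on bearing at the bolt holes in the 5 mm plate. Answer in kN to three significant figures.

Per bolt r_n = 1.2 l_c t F_u ≤ 2.4 d t F_u; upper limit = 2.4 × 16 × 5 × 450 / 1000 = 86.4 kN.
Edge bolt: l_c = 25 − 18/2 = 16 mm → 1.2 × 16 × 5 × 450 / 1000 = 43.2 → r_n = 43.2 kN.
Interior bolts: l_c = 55 − 18 = 37 mm → 1.2 × 37 × 5 × 450 / 1000 = 99.9 → r_n = 86.4 kN.
R_n = 1 × 43.2 + 2 × 86.4 = 216 kN.
Design strength φR_n = 0.75 × 216 = 162 kN.

162 kN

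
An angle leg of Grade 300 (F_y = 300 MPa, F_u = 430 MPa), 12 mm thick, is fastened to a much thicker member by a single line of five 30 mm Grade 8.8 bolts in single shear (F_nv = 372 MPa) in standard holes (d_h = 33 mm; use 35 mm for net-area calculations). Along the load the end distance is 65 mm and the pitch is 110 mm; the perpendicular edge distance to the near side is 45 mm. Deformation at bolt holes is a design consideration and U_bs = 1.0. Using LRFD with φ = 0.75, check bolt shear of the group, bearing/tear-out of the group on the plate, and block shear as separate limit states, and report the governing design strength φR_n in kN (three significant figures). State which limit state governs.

Bolt shear: A_b = π·30²/4 = 706.9 mm²; R_n = 372 × 706.9 × 5 × 1 / 1000 = 1315 kN → 0.75 × 1315 = 986 kN.
Bearing: edge l_c = 48.5, r_n = 300.3 kN; interior l_c = 77, r_n = 371.5 kN; R_n = 300.3 + 4·371.5 = 1786 kN → 1340 kN.
Block shear: A_gv = 6060, A_nv = 4170, A_nt = 330 mm²; R_n = min(0.6F_uA_nv, 0.6F_yA_gv) + U_bs·F_u·A_nt = 1218 kN → 913 kN.
Block shear governs: 913 kN.

913 kN (block shear governs)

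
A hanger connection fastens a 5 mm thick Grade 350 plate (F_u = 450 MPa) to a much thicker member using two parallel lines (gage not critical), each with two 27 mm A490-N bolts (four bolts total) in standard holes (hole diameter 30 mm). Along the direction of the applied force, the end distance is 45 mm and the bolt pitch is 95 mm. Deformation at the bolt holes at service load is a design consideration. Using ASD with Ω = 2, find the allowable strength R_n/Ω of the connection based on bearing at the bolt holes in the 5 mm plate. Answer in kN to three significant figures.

Per bolt r_n = 1.2 l_c t F_u ≤ 2.4 d t F_u; upper limit = 2.4 × 27 × 5 × 450 / 1000 = 145.8 kN.
Edge bolt: l_c = 45 − 30/2 = 30 mm → 1.2 × 30 × 5 × 450 / 1000 = 81 → r_n = 81 kN.
Interior bolts: l_c = 95 − 30 = 65 mm → 1.2 × 65 × 5 × 450 / 1000 = 175.5 → r_n = 145.8 kN.
R_n = 2 × 81 + 2 × 145.8 = 453.6 kN.
Allowable strength R_n/Ω = 453.6 / 2 = 227 kN.

227 kN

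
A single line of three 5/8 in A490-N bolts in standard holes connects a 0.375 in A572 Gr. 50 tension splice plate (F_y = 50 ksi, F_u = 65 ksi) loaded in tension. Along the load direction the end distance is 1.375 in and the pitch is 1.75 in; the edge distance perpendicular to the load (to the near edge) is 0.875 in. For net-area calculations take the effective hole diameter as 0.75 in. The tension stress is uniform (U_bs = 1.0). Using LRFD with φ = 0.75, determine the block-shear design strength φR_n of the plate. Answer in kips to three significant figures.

Shear plane L_v = 1.375 + 2·1.75 = 4.875 in; A_gv = 4.875 × 0.375 = 1.828 in².
A_nv = (4.875 − 2.5·0.75) × 0.375 = 1.125 in².
A_nt = (0.875 − 0.5·0.75) × 0.375 = 0.1875 in².
0.6 F_u A_nv = 43.88 kips; 0.6 F_y A_gv = 54.84 kips → shear rupture governs the shear term.
R_n = 43.88 + 1.0 × 65 × 0.1875 = 56.06 kips.
Design strength φR_n = 0.75 × 56.06 = 42 kips.

42 kips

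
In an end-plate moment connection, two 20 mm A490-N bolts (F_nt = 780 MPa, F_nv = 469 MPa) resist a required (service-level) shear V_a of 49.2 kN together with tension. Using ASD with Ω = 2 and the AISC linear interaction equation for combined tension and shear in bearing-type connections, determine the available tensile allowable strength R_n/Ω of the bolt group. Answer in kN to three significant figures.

A_b = π·20²/4 = 314.2 mm²; f_rv = 49.2 × 1000 / (2 × 314.2) = 78.3 MPa.
F'_nt = 1.3 F_nt − (Ω F_nt / F_nv) f_rv = 1.3·780 − (2·780/469)·78.3 = 753.5 MPa, capped at F_nt → F'_nt = 753.5 MPa.
R_n = F'_nt · A_b · n = 753.5 × 314.2 × 2 / 1000 = 473.5 kN.
Allowable strength R_n/Ω = 473.5 / 2 = 237 kN.

237 kN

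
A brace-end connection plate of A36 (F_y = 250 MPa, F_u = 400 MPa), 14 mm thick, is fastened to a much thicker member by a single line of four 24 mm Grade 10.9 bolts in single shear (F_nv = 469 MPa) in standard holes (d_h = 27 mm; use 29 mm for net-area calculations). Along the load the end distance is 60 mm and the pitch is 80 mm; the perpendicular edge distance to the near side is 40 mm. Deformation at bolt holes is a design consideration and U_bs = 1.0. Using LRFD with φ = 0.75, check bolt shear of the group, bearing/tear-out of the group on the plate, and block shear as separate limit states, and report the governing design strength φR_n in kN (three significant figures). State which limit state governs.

Bolt shear: A_b = π·24²/4 = 452.4 mm²; R_n = 469 × 452.4 × 4 × 1 / 1000 = 848.7 kN → 0.75 × 848.7 = 637 kN.
Bearing: edge l_c = 46.5, r_n = 312.5 kN; interior l_c = 53, r_n = 322.6 kN; R_n = 312.5 + 3·322.6 = 1280 kN → 960 kN.
Block shear: A_gv = 4200, A_nv = 2779, A_nt = 357 mm²; R_n = min(0.6F_uA_nv, 0.6F_yA_gv) + U_bs·F_u·A_nt = 772.8 kN → 580 kN.
Block shear governs: 580 kN.

580 kN (block shear governs)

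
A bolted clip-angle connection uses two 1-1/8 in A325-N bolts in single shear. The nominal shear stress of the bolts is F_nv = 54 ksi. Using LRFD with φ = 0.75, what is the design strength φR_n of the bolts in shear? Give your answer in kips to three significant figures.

80.5 kips

A_b = π × 1.125² / 4 = 0.994 in².
R_n = F_nv · A_b · n · n_s = 54 × 0.994 × 2 × 1 = 107.4 kips.
Design strength φR_n = 0.75 × 107.4 = 80.5 kips.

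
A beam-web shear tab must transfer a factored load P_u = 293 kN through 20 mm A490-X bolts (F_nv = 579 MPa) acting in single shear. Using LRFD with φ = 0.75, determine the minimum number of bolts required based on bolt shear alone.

A_b = π·20²/4 = 314.2 mm².
Per-bolt design strength φR_n = 0.75 × 579 × 314.2 × 1 / 1000 = 136.4 kN.
n ≥ 293 / 136.4 = 2.148 → use 3 bolts.

3 bolts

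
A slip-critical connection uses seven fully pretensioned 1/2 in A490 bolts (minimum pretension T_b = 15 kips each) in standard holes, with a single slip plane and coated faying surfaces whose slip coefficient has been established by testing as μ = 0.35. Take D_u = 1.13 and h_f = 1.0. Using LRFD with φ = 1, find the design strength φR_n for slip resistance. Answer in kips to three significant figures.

R_n = μ · D_u · h_f · T_b · n_s · n_b = 0.35 × 1.13 × 1.0 × 15 × 1 × 7 = 41.53 kips.
Design strength φR_n = 1 × 41.53 = 41.5 kips.

41.5 kips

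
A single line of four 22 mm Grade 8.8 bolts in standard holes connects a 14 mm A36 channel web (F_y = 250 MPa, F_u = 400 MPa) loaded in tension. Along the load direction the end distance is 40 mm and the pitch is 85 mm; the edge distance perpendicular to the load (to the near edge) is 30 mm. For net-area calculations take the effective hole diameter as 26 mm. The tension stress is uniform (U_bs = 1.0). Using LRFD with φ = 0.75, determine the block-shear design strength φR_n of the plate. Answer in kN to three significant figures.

Shear plane L_v = 40 + 3·85 = 295 mm; A_gv = 295 × 14 = 4130 mm².
A_nv = (295 − 3.5·26) × 14 = 2856 mm².
A_nt = (30 − 0.5·26) × 14 = 238 mm².
0.6 F_u A_nv = 685.4 kN; 0.6 F_y A_gv = 619.5 kN → shear yielding governs the shear term.
R_n = 619.5 + 1.0 × 400 × 238 / 1000 = 714.7 kN.
Design strength φR_n = 0.75 × 714.7 = 536 kN.

536 kN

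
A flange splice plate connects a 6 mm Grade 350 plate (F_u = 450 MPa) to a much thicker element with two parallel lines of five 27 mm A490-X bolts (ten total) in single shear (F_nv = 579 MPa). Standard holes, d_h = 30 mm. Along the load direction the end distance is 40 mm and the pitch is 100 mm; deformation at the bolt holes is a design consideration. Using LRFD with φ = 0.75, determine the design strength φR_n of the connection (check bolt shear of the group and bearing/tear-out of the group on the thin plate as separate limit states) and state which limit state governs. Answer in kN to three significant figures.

1170 kN (bearing governs)

Bolt shear: A_b = π·27²/4 = 572.6 mm²; R_n = 579 × 572.6 × 10 × 1 / 1000 = 3315 kN → 0.75 × 3315 = 2490 kN.
Bearing (1.2 l_c t F_u ≤ 2.4 d t F_u): upper limit = 2.4·27·6·450 / 1000 = 175 kN.
  Edge l_c = 40 − 30/2 = 25 → r_n = 81 kN; interior l_c = 100 − 30 = 70 → r_n = 175 kN.
  R_n,bearing = 2·81 + 8·175 = 1562 kN → 0.75 × 1562 = 1170 kN.
Bearing governs: 1170 kN.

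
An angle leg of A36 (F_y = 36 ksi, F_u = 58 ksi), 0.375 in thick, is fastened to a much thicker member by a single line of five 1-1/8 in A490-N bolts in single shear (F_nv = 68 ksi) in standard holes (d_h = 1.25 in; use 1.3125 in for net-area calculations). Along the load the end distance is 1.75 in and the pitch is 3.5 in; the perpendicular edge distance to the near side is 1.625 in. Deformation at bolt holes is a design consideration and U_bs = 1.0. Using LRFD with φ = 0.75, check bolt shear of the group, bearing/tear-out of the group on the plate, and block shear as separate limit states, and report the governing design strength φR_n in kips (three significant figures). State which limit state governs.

Bolt shear: A_b = π·1.125²/4 = 0.994 in²; R_n = 68 × 0.994 × 5 × 1 = 338 kips → 0.75 × 338 = 253 kips.
Bearing: edge l_c = 1.125, r_n = 29.36 kips; interior l_c = 2.25, r_n = 58.72 kips; R_n = 29.36 + 4·58.72 = 264.3 kips → 198 kips.
Block shear: A_gv = 5.906, A_nv = 3.691, A_nt = 0.3633 in²; R_n = min(0.6F_uA_nv, 0.6F_yA_gv) + U_bs·F_u·A_nt = 148.6 kips → 111 kips.
Block shear governs: 111 kips.

111 kips (block shear governs)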